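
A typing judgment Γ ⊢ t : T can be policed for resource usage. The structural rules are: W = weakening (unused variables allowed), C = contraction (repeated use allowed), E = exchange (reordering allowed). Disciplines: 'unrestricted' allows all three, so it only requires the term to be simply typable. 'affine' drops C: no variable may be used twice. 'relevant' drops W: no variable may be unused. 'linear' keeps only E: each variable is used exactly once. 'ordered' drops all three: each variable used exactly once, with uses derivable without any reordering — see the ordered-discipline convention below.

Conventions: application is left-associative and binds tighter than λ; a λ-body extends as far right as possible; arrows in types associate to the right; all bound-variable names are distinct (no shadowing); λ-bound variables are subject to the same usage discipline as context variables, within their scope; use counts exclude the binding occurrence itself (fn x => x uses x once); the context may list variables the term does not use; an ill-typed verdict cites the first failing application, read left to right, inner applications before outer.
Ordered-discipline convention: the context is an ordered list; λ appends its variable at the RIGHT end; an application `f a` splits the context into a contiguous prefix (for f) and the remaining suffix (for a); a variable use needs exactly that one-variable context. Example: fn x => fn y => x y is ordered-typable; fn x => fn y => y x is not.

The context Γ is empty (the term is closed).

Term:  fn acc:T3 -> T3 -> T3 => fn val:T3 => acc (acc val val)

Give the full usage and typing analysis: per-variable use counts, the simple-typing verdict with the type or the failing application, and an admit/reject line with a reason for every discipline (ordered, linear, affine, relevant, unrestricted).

variable uses: acc [bound]=2; val [bound]=2
use order (left to right): acc, acc, val, val
typing: the term checks, with type (T3 -> T3 -> T3) -> T3 -> T3 -> T3
ordered: ✗ — repeated use of acc ×2, val ×2
linear: ✗ — repeated use of acc ×2, val ×2
affine: ✗ — repeated use of acc ×2, val ×2
relevant: ✓ — at least one use each (acc, val)
unrestricted: ✓ — typability at (T3 -> T3 -> T3) -> T3 -> T3 -> T3 is all that's needed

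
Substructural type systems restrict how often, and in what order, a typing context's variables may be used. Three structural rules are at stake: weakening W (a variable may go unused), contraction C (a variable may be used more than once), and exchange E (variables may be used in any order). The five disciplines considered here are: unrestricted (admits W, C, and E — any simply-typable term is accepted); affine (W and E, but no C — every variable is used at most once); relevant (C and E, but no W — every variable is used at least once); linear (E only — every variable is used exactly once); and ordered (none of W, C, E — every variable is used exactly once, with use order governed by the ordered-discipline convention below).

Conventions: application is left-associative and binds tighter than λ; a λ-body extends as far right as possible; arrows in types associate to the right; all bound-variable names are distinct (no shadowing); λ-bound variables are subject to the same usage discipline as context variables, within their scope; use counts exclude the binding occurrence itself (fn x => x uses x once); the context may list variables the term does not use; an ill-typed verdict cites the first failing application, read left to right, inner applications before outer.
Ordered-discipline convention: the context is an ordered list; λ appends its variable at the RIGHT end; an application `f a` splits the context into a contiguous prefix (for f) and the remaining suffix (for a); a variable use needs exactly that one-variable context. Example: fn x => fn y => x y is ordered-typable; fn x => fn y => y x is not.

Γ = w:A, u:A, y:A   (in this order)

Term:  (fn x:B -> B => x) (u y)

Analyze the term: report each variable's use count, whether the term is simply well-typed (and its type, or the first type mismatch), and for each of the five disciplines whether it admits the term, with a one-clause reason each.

use counts: w: 0, u: 1, y: 1, x (bound): 1
use order (left to right): x, u, y
typing: ill-typed: non-arrow in function slot: A
ordered ✗ (a type mismatch blocks all five)
linear ✗ (the type mismatch rejects it)
affine ✗ (not simply typable)
relevant ✗ (fails simple typing)
unrestricted ✗ (a type mismatch blocks all five)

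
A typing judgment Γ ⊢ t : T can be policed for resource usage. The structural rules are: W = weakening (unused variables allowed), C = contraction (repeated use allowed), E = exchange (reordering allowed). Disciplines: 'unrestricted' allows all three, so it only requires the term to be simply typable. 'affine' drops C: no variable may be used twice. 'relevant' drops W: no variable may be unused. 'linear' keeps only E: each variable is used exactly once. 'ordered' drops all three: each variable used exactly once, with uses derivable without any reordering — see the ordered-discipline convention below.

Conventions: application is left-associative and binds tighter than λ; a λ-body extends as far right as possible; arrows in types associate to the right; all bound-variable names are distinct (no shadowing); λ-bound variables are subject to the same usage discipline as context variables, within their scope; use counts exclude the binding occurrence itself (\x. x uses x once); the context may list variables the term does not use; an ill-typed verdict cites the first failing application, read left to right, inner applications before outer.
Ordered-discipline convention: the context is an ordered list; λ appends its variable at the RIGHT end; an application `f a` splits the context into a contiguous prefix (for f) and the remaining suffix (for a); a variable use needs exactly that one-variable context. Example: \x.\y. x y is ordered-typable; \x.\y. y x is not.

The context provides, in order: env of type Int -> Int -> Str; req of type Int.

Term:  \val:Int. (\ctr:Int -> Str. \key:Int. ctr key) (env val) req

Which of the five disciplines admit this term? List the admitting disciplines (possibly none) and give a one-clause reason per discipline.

admitting disciplines: linear, affine, relevant, unrestricted
counts: env: 1×; req: 1×; val (λ-bound): 1×; ctr (λ-bound): 1×; key (λ-bound): 1×
uses in reading order: ctr, key, env, val, req
typing: well-typed — term : Int -> Str
ordered ✗ (use order ctr, key, env, val, req needs exchange)
linear ✓ (single use per variable (env, req, val, ctr, key))
affine ✓ (none of env, req, val, ctr, key used more than once)
relevant ✓ (at least one use each (env, req, val, ctr, key))
unrestricted ✓ (typability at Int -> Str is all that's needed)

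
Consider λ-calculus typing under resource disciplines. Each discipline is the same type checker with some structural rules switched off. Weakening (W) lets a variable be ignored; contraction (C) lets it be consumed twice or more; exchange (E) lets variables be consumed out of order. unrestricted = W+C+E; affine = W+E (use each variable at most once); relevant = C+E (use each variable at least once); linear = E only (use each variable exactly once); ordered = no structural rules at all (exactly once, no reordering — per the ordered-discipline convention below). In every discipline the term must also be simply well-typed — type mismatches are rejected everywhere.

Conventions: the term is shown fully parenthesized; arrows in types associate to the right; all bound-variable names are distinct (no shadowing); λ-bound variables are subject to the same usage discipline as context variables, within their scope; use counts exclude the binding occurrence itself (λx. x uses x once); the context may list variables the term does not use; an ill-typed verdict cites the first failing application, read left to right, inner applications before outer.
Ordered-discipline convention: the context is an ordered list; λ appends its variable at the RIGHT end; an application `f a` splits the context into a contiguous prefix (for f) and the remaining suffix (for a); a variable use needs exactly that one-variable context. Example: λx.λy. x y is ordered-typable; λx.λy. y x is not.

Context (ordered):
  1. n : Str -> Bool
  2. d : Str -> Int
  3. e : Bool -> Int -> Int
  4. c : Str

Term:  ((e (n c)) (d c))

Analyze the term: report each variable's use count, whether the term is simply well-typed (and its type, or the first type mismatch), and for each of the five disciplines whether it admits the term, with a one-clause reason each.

counts: n: 1×, d: 1×, e: 1×, c: 2×
order of uses: e, n, c, d, c
typing: ✓ — Int
ordered: ✗, uses contraction: c ×2
linear: ✗, uses contraction: c ×2
affine: ✗, uses contraction: c ×2
relevant: ✓, n, d, e, c: all used, weakening unneeded
unrestricted: ✓, type-checks (Int) and nothing is barred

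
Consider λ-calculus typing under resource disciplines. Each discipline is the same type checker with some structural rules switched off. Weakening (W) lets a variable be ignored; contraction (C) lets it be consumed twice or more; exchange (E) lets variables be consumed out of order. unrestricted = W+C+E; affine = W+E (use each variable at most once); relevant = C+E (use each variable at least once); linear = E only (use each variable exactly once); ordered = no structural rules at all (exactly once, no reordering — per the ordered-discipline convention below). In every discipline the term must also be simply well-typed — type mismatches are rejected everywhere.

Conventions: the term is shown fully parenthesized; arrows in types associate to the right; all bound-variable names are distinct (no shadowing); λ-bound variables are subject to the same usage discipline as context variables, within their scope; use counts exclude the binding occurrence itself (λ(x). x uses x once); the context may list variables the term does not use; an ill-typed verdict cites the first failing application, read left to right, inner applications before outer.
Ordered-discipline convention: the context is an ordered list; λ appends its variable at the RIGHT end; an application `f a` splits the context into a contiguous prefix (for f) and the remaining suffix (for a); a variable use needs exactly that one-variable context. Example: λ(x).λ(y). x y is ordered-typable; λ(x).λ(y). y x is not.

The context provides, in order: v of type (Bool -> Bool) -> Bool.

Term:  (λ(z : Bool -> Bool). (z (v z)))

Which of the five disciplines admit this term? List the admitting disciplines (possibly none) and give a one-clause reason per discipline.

admitted in: relevant, unrestricted
use counts: v=1; z (λ-bound)=2
use order (left to right): z, v, z
typing: well-typed at (Bool -> Bool) -> Bool
ordered: ✗, repeated use of z ×2
linear: ✗, repeated use of z ×2
affine: ✗, repeated use of z ×2
relevant: ✓, at least one use each (v, z)
unrestricted: ✓, simply typable at (Bool -> Bool) -> Bool; W, C, E all held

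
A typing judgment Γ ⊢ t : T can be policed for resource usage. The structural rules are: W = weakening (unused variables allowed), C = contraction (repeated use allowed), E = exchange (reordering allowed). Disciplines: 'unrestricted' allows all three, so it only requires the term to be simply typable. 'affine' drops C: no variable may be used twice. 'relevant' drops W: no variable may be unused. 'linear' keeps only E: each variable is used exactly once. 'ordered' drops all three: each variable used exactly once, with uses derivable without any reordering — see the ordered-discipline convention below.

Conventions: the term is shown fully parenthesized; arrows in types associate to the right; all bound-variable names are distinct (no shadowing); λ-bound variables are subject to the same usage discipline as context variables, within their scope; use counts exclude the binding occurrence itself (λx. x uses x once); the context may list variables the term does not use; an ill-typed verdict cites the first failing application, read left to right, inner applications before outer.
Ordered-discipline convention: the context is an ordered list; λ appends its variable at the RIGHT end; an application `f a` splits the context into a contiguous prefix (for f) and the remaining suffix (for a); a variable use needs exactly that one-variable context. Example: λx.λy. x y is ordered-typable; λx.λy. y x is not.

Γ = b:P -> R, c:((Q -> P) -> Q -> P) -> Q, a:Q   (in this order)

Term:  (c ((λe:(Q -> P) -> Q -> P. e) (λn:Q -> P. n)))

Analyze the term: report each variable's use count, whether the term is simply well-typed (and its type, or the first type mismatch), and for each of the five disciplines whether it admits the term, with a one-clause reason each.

variable uses: b=0; c=1; a=0; e (bound)=1; n (bound)=1
order of uses: c, e, n
typing: well-typed at Q
ordered: ✗ — b, a left unused
linear: ✗ — b, a left unused
affine: ✓ — none of b, c, a, e, n used more than once
relevant: ✗ — b, a left unused
unrestricted: ✓ — type-checks (Q) and nothing is barred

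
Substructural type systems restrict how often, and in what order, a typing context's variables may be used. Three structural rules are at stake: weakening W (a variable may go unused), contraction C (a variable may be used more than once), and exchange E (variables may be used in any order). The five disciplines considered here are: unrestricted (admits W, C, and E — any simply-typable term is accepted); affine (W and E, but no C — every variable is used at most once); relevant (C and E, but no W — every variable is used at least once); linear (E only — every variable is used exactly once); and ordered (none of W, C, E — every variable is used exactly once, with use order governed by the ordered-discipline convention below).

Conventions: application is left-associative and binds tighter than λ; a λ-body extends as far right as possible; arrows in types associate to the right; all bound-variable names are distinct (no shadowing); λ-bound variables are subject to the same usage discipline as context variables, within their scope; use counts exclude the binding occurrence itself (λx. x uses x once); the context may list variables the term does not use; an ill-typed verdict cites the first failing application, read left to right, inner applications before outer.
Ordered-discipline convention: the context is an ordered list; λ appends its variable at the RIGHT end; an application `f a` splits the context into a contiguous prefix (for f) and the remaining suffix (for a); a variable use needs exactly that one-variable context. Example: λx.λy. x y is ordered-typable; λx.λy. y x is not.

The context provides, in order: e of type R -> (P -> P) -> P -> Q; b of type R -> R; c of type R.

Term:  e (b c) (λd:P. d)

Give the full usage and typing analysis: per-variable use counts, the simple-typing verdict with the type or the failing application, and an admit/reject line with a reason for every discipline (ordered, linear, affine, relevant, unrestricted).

counts: e ×1; b ×1; c ×1; d (λ-bound) ×1
uses in reading order: e, b, c, d
typing: well-typed — term : P -> Q
ordered: ✓, one use each (e, b, c, d); ordered split holds
linear: ✓, exactly-once usage across e, b, c, d
affine: ✓, none of e, b, c, d used more than once
relevant: ✓, every one of e, b, c, d appears
unrestricted: ✓, well-typed at P -> Q; no restrictions here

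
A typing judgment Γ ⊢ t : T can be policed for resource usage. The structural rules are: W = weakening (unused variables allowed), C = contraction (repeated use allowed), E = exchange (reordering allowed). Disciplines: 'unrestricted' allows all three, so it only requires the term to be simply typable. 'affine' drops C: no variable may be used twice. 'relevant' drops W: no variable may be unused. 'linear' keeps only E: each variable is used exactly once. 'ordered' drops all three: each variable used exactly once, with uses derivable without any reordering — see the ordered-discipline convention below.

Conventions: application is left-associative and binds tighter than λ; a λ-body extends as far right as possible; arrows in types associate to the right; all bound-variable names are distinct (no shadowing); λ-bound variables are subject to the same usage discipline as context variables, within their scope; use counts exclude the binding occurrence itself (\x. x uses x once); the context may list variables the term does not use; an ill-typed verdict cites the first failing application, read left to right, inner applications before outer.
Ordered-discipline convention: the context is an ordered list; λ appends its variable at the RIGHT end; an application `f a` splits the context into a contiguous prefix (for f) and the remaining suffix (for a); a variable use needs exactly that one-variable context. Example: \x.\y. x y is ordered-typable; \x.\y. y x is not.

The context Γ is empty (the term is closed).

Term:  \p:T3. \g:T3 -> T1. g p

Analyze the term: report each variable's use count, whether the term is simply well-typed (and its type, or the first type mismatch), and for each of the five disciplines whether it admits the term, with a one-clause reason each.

variable uses: p (bound)=1; g (bound)=1
use order (left to right): g, p
typing: well-typed at T3 -> (T3 -> T1) -> T1
ordered: ✗ — no contiguous prefix/suffix split fits g, p
linear: ✓ — single use per variable (p, g)
affine: ✓ — none of p, g used more than once
relevant: ✓ — none of p, g goes unused
unrestricted: ✓ — type-checks (T3 -> (T3 -> T1) -> T1) and nothing is barred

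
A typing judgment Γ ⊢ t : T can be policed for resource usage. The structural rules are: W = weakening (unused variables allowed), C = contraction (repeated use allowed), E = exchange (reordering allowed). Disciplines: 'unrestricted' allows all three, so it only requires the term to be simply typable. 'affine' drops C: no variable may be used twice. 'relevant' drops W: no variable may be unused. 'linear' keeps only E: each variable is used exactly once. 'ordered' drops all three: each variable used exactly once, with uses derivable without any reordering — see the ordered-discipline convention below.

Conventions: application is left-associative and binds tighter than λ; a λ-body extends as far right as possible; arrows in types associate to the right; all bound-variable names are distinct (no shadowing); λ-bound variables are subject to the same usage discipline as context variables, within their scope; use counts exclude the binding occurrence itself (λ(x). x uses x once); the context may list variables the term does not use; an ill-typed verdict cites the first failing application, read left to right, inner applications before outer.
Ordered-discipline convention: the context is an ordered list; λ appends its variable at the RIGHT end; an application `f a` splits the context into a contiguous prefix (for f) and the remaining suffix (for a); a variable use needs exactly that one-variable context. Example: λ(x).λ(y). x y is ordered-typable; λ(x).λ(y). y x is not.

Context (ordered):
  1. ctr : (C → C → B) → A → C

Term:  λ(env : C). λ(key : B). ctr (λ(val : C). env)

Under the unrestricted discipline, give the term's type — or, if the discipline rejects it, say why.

not well-typed under unrestricted — not simply typable
usage: ctr ×1; env (bound) ×1; key (bound) ×0; val (bound) ×0
left-to-right use order: ctr, env
typing: ill-typed: an argument C → C mismatches the expected C → C → B
summary: ordered ✗, linear ✗, affine ✗, relevant ✗, unrestricted ✗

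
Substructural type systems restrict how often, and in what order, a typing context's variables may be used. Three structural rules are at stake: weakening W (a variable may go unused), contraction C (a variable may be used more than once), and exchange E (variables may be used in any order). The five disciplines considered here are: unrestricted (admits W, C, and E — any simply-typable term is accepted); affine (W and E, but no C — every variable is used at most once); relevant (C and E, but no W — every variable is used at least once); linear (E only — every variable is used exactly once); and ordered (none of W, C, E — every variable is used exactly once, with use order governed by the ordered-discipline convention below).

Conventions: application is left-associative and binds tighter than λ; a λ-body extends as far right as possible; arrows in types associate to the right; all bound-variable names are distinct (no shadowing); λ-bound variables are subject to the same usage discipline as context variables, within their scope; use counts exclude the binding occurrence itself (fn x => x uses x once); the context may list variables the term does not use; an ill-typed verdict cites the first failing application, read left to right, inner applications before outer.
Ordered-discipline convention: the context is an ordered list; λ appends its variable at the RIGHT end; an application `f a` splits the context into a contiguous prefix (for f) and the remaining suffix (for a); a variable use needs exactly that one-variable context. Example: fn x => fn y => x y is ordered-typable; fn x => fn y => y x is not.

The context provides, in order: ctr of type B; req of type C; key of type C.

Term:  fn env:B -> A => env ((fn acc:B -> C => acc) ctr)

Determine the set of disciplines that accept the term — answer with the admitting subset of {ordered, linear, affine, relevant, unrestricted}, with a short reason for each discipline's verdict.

accepted by: none
use counts: ctr=1, req=0, key=0, env (λ-bound)=1, acc (λ-bound)=1
left-to-right use order: env, acc, ctr
typing: ill-typed: a function awaiting B -> C gets B
ordered: ✗ — the type mismatch rejects it
linear: ✗ — not simply typable
affine: ✗ — fails simple typing
relevant: ✗ — a type mismatch blocks all five
unrestricted: ✗ — the type mismatch rejects it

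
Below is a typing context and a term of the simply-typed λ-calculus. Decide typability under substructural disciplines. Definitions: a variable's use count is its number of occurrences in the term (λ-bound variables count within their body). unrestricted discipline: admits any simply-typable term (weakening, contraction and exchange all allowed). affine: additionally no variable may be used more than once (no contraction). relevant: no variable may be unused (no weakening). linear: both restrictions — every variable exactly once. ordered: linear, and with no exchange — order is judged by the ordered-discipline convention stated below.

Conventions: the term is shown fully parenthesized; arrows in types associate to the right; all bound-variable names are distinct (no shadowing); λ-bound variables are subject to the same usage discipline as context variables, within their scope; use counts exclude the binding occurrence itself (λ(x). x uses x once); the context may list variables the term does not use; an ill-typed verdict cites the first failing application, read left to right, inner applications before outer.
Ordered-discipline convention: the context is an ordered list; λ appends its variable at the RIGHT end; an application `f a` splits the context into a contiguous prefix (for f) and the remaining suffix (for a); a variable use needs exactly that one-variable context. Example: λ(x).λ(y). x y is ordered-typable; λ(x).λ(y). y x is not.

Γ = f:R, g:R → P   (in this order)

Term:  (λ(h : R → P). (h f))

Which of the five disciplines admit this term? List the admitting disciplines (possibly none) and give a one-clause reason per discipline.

admitting disciplines: affine, unrestricted
usage: f: 1; g: 0; h (bound): 1
left-to-right use order: h, f
typing: ✓ — (R → P) → P
ordered: ✗, g left unused
linear: ✗, g left unused
affine: ✓, at most one use each (f, g, h)
relevant: ✗, g left unused
unrestricted: ✓, well-typed at (R → P) → P; no restrictions here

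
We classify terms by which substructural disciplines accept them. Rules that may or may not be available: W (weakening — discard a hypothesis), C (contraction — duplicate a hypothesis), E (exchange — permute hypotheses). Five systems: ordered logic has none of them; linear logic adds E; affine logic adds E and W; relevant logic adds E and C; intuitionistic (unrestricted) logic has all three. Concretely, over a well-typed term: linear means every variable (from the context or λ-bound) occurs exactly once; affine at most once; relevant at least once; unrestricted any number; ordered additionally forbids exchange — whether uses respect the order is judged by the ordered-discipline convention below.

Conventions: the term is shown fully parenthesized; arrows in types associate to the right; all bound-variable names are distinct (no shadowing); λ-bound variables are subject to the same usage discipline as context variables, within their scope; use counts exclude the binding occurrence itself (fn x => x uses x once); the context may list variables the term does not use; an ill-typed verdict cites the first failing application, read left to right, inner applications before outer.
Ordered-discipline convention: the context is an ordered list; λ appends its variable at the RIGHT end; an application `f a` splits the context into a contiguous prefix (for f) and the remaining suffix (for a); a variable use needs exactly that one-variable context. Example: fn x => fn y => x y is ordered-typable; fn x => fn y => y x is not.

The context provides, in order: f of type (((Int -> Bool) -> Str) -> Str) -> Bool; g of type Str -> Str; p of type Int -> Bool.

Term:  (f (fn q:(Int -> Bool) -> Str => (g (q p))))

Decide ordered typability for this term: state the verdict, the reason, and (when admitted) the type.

no — no contiguous prefix/suffix split fits f, g, q, p
usage: f ×1, g ×1, p ×1, q (λ-bound) ×1
order of uses: f, g, q, p
typing: ✓ — Bool
summary: ordered ✗ · linear ✓ · affine ✓ · relevant ✓ · unrestricted ✓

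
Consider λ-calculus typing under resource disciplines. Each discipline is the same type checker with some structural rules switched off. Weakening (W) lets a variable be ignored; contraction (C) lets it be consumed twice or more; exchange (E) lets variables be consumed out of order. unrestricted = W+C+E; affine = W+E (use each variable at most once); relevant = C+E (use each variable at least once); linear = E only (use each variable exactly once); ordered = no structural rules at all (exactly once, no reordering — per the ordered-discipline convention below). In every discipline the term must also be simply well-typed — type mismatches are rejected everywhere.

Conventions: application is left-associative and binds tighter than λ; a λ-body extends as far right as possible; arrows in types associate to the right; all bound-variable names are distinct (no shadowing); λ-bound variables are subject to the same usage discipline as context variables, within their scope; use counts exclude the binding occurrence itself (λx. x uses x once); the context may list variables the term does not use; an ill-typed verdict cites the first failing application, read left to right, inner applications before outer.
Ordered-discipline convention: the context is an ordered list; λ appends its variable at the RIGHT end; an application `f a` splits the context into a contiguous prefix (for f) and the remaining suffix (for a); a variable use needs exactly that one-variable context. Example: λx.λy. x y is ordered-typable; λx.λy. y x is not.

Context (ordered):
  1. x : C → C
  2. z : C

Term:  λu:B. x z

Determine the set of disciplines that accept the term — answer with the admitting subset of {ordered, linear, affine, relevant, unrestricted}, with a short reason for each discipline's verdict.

admitted in: affine, unrestricted
variable uses: x: 1; z: 1; u (λ-bound): 0
use order (left to right): x, z
typing: the term checks, with type B → C
ordered ✗ (u left unused)
linear ✗ (u left unused)
affine ✓ (x, z, u: no repeats, contraction unneeded)
relevant ✗ (u left unused)
unrestricted ✓ (type-checks (B → C) and nothing is barred)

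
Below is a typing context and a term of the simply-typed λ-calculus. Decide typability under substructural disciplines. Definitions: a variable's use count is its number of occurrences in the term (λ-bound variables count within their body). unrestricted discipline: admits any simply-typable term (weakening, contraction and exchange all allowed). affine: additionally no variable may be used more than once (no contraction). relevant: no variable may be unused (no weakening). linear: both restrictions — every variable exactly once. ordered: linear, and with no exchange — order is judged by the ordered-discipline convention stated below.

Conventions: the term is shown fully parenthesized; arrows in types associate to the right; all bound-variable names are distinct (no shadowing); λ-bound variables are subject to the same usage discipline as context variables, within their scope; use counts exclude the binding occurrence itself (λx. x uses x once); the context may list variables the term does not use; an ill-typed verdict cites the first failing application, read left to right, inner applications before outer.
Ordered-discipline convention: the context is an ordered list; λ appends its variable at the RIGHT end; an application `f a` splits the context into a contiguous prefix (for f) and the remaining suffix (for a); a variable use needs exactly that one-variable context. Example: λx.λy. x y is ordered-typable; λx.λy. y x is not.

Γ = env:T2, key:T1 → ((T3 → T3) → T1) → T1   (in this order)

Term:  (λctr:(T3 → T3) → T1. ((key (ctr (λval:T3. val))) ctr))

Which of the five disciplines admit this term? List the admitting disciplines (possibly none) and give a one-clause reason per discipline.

admitting disciplines: unrestricted
usage: env: 0; key: 1; ctr (λ-bound): 2; val (λ-bound): 1
use order (left to right): key, ctr, val, ctr
typing: ✓ — ((T3 → T3) → T1) → T1
ordered ✗ (needs contraction — ctr ×2; needs weakening: env unused)
linear ✗ (needs contraction — ctr ×2; needs weakening: env unused)
affine ✗ (needs contraction — ctr ×2)
relevant ✗ (needs weakening: env unused)
unrestricted ✓ (well-typed at ((T3 → T3) → T1) → T1; no restrictions here)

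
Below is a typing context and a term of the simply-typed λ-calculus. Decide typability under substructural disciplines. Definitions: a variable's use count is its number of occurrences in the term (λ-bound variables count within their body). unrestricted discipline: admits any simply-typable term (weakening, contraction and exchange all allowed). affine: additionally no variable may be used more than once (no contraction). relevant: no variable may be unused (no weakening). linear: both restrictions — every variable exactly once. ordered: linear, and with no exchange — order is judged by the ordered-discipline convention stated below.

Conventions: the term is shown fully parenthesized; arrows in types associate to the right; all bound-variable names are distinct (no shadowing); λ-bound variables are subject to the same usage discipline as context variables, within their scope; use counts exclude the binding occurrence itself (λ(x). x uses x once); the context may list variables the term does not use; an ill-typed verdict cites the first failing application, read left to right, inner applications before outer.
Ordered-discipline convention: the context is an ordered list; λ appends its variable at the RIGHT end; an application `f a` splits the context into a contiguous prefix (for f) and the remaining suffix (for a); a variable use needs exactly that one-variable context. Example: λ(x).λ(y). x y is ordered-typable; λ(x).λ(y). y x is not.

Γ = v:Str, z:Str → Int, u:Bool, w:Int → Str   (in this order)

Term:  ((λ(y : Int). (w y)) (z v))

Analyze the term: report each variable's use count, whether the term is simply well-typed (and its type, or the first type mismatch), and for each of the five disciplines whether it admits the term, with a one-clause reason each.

variable uses: v: 1×, z: 1×, u: 0×, w: 1×, y (λ-bound): 1×
uses in reading order: w, y, z, v
typing: well-typed at Str
ordered: ✗, needs weakening: u unused
linear: ✗, needs weakening: u unused
affine: ✓, v, z, u, w, y: no repeats, contraction unneeded
relevant: ✗, needs weakening: u unused
unrestricted: ✓, well-typed at Str; no restrictions here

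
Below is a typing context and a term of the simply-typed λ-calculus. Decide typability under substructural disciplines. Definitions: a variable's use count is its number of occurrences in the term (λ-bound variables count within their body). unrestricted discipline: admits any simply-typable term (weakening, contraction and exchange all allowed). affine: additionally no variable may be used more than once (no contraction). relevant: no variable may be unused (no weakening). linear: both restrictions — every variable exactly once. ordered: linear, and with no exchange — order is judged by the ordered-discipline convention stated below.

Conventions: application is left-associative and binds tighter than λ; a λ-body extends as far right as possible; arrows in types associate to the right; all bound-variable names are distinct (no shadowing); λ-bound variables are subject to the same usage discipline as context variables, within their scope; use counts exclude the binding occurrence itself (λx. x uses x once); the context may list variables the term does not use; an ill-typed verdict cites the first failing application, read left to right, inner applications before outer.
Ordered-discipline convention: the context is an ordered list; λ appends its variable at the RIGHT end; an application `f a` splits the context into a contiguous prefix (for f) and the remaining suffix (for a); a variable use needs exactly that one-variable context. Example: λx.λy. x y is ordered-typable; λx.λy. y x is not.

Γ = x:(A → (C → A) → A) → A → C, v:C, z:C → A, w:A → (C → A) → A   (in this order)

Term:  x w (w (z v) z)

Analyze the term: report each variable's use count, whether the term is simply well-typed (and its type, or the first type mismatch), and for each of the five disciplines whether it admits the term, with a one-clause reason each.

use counts: x=1, v=1, z=2, w=2
use order (left to right): x, w, w, z, v, z
typing: well-typed at C
ordered: ✗ — needs contraction — z ×2, w ×2
linear: ✗ — needs contraction — z ×2, w ×2
affine: ✗ — needs contraction — z ×2, w ×2
relevant: ✓ — none of x, v, z, w goes unused
unrestricted: ✓ — typability at C is all that's needed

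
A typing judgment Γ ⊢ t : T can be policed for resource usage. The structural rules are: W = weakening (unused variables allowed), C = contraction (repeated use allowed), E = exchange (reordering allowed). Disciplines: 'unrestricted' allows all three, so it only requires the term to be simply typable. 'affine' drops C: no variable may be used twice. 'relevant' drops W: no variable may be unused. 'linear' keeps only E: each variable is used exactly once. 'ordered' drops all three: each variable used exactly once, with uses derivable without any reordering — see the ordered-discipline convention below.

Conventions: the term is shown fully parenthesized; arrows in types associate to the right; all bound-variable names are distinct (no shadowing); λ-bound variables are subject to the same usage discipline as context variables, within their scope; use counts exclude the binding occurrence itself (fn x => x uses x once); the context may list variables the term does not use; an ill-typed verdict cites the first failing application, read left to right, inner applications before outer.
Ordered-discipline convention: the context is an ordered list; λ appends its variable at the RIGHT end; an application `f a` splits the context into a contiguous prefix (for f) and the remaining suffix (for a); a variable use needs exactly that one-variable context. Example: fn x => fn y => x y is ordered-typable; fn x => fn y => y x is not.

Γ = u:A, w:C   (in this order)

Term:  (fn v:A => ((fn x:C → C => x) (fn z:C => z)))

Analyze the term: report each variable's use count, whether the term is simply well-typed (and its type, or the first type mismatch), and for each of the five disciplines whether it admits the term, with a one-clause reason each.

use counts: u: 0×; w: 0×; v [bound]: 0×; x [bound]: 1×; z [bound]: 1×
order of uses: x, z
typing: well-typed at A → C → C
ordered ✗ (u, w, v left unused)
linear ✗ (u, w, v left unused)
affine ✓ (none of u, w, v, x, z used more than once)
relevant ✗ (u, w, v left unused)
unrestricted ✓ (typability at A → C → C is all that's needed)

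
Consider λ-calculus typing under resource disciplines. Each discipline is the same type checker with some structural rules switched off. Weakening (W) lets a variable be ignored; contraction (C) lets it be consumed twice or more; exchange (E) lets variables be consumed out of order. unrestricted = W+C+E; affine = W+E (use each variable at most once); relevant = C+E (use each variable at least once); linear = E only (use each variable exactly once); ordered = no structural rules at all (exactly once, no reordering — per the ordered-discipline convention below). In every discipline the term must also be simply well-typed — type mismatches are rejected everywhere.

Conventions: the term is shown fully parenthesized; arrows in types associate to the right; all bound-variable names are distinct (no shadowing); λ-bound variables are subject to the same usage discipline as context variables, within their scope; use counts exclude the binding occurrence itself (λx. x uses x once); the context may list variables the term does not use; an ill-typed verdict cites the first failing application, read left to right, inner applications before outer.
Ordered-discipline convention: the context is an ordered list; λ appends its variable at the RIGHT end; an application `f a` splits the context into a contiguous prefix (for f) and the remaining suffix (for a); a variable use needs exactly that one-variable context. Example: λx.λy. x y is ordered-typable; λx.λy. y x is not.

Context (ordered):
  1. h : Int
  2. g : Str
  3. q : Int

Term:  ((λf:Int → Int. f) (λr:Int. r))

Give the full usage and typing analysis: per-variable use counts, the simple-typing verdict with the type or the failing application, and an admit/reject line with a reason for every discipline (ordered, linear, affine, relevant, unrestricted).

usage: h: 0, g: 0, q: 0, f (bound): 1, r (bound): 1
use order (left to right): f, r
typing: the term checks, with type Int → Int
ordered: ✗, h, g, q never used (weakening)
linear: ✗, h, g, q never used (weakening)
affine: ✓, h, g, q, f, r: no repeats, contraction unneeded
relevant: ✗, h, g, q never used (weakening)
unrestricted: ✓, type-checks (Int → Int) and nothing is barred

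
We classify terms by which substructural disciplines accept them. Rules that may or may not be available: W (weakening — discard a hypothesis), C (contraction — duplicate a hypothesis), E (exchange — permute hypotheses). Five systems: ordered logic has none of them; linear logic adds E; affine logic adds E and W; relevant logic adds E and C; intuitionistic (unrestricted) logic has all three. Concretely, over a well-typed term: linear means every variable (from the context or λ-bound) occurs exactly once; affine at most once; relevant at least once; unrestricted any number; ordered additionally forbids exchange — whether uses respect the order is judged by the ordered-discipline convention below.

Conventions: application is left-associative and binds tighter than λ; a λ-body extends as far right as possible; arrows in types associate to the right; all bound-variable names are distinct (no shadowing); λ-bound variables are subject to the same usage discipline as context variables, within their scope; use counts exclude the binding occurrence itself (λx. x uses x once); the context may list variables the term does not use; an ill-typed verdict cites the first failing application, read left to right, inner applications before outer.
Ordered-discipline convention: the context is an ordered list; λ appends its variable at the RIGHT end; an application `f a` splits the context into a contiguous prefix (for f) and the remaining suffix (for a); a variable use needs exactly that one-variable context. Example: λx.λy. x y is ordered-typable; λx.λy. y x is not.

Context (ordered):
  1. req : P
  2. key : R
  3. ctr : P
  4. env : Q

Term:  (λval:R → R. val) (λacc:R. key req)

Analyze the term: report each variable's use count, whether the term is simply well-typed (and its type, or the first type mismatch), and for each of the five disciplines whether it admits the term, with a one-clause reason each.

usage: req ×1, key ×1, ctr ×0, env ×0, val (λ-bound) ×1, acc (λ-bound) ×0
use order (left to right): val, key, req
typing: ill-typed: non-arrow in function slot: R
ordered ✗ (fails simple typing)
linear ✗ (a type mismatch blocks all five)
affine ✗ (the type mismatch rejects it)
relevant ✗ (not simply typable)
unrestricted ✗ (fails simple typing)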